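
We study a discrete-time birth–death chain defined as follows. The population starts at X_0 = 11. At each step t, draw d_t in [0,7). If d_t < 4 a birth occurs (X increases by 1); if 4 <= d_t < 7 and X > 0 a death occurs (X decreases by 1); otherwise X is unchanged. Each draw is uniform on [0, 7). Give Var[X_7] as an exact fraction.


48/7

X can drop by at most 1 per step and X_0 = 11 > T = 7, so X_t >= 11 − t >= 4 > 0 for every t <= 7: the floor at 0 (the 'and X > 0' condition) never binds. Hence X_7 = X_0 + Σ_{t<7} Y_t with i.i.d. increments Y_t = y(d_t) ∈ {+1, −1, 0}.
Outcome values over d=0..6: [1, 1, 1, 1, -1, -1, -1]
Σy = 1, Σy² = 7, M = 7
μ = 1/7 = 1/7,  σ² = 7/7 − (1/7)² = 48/49
Independent increments: Var[X_7] = 7·σ² = 7·(48/49) = 48/7


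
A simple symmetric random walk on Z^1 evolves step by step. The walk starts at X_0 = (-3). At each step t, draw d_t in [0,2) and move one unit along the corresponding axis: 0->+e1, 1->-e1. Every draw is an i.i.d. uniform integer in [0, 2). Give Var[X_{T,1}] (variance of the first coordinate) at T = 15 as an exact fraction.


15

Outcome values over d=0..1: [1, -1]
Σy = 0, Σy² = 2, M = 2
μ = 0/2 = 0,  σ² = 2/2 − (0)² = 1
Independent increments: Var[X_15] = 15·σ² = 15·(1) = 15


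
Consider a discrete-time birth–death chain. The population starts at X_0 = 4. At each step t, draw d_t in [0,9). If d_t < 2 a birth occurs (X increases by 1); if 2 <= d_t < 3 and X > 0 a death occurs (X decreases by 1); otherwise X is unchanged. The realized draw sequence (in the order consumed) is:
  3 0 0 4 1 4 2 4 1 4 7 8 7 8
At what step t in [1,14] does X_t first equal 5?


2

t=0: X=4, d=3 → hold, X_1=4
t=1: X=4, d=0 → birth, X_2=5
t=2: X=5, d=0 → birth, X_3=6
t=3: X=6, d=4 → hold, X_4=6
t=4: X=6, d=1 → birth, X_5=7
t=5: X=7, d=4 → hold, X_6=7
t=6: X=7, d=2 → death, X_7=6
t=7: X=6, d=4 → hold, X_8=6
t=8: X=6, d=1 → birth, X_9=7
t=9: X=7, d=4 → hold, X_10=7
t=10: X=7, d=7 → hold, X_11=7
t=11: X=7, d=8 → hold, X_12=7
t=12: X=7, d=7 → hold, X_13=7
t=13: X=7, d=8 → hold, X_14=7


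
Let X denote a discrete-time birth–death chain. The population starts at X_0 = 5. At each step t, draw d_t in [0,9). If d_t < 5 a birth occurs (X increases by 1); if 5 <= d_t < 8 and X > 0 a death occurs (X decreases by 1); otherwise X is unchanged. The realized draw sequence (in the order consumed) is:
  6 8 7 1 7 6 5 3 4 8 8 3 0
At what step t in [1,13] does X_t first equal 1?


t=0: X=5, d=6 → death, X_1=4
t=1: X=4, d=8 → hold, X_2=4
t=2: X=4, d=7 → death, X_3=3
t=3: X=3, d=1 → birth, X_4=4
t=4: X=4, d=7 → death, X_5=3
t=5: X=3, d=6 → death, X_6=2
t=6: X=2, d=5 → death, X_7=1
t=7: X=1, d=3 → birth, X_8=2
t=8: X=2, d=4 → birth, X_9=3
t=9: X=3, d=8 → hold, X_10=3
t=10: X=3, d=8 → hold, X_11=3
t=11: X=3, d=3 → birth, X_12=4
t=12: X=4, d=0 → birth, X_13=5

7


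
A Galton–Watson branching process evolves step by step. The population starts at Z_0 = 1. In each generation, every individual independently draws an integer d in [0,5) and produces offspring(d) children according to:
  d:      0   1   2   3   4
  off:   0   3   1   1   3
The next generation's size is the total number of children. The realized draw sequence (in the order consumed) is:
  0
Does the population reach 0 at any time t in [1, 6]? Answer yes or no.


yes

gen 0: Z_0=1, draws=[0], offspring=[0], Z_1=0
gen 1: Z_1=0, draws=[], offspring=[], Z_2=0
gen 2: Z_2=0, draws=[], offspring=[], Z_3=0
gen 3: Z_3=0, draws=[], offspring=[], Z_4=0
gen 4: Z_4=0, draws=[], offspring=[], Z_5=0
gen 5: Z_5=0, draws=[], offspring=[], Z_6=0


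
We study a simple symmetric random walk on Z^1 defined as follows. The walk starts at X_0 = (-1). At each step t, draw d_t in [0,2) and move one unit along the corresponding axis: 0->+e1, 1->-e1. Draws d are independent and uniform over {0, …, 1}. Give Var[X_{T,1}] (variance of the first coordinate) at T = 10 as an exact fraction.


10

Outcome values over d=0..1: [1, -1]
Σy = 0, Σy² = 2, M = 2
μ = 0/2 = 0,  σ² = 2/2 − (0)² = 1
Independent increments: Var[X_10] = 10·σ² = 10·(1) = 10


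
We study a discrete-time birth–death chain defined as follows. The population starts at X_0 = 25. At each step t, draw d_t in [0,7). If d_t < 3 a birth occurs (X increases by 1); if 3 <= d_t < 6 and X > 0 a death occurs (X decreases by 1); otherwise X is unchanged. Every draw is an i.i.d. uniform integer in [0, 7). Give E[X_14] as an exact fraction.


X can drop by at most 1 per step and X_0 = 25 > T = 14, so X_t >= 25 − t >= 11 > 0 for every t <= 14: the floor at 0 (the 'and X > 0' condition) never binds. Hence X_14 = X_0 + Σ_{t<14} Y_t with i.i.d. increments Y_t = y(d_t) ∈ {+1, −1, 0}.
Outcome values over d=0..6: [1, 1, 1, -1, -1, -1, 0]
Σy = 0, Σy² = 6, M = 7
μ = 0/7 = 0,  σ² = 6/7 − (0)² = 6/7
E[X_14] = 25 + 14·(0) = 25

25


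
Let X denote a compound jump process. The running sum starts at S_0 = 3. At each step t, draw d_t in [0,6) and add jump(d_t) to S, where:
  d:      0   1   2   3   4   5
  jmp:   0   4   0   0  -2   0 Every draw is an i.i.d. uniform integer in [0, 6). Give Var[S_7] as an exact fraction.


203/9

Outcome values over d=0..5: [0, 4, 0, 0, -2, 0]
Σy = 2, Σy² = 20, M = 6
μ = 2/6 = 1/3,  σ² = 20/6 − (1/3)² = 29/9
Independent increments: Var[S_7] = 7·σ² = 7·(29/9) = 203/9


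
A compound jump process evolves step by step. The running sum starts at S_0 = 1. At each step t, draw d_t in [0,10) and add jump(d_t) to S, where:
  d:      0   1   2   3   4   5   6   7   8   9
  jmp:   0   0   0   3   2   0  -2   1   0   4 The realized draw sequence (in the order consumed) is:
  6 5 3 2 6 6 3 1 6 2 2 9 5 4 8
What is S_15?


5

t=0: S=1, d=6, jump=-2, S_1=-1
t=1: S=-1, d=5, jump=0, S_2=-1
t=2: S=-1, d=3, jump=3, S_3=2
t=3: S=2, d=2, jump=0, S_4=2
t=4: S=2, d=6, jump=-2, S_5=0
t=5: S=0, d=6, jump=-2, S_6=-2
t=6: S=-2, d=3, jump=3, S_7=1
t=7: S=1, d=1, jump=0, S_8=1
t=8: S=1, d=6, jump=-2, S_9=-1
t=9: S=-1, d=2, jump=0, S_10=-1
t=10: S=-1, d=2, jump=0, S_11=-1
t=11: S=-1, d=9, jump=4, S_12=3
t=12: S=3, d=5, jump=0, S_13=3
t=13: S=3, d=4, jump=2, S_14=5
t=14: S=5, d=8, jump=0, S_15=5


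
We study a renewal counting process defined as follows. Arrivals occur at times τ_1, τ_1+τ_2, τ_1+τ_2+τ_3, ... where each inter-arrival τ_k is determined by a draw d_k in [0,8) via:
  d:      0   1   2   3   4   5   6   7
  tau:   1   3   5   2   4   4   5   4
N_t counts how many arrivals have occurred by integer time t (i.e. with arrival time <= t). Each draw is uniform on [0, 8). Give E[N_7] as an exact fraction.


3496825/2097152

Inter-arrival values over d=0..7: [1, 3, 5, 2, 4, 4, 5, 4]
Each d has probability 1/8, so the pmf of τ is: f(1) = 1/8, f(2) = 1/8, f(3) = 1/8, f(4) = 3/8, f(5) = 1/4
Renewal equation for m(n) = E[N_n]: condition on τ_1 = k (if k <= n, one arrival plus a fresh copy on the remaining n−k steps): m(n) = F(n) + Σ_{k<=n} f(k)·m(n−k), where F(n) = P(τ <= n) and m(0) = 0
m(1) = F(1) = 1/8
m(2) = F(2) + f(1)·m(1) = 1/4 + 1/8·1/8 = 17/64
m(3) = F(3) + f(1)·m(2) + f(2)·m(1) = 3/8 + 1/8·17/64 + 1/8·1/8 = 217/512
m(4) = F(4) + f(1)·m(3) + f(2)·m(2) + f(3)·m(1) = 3/4 + 1/8·217/512 + 1/8·17/64 + 1/8·1/8 = 3489/4096
m(5) = F(5) + f(1)·m(4) + f(2)·m(3) + f(3)·m(2) + f(4)·m(1) = 1 + 1/8·3489/4096 + 1/8·217/512 + 1/8·17/64 + 3/8·1/8 = 40617/32768
m(6) = F(6) + f(1)·m(5) + f(2)·m(4) + f(3)·m(3) + f(4)·m(2) + f(5)·m(1) = 1 + 1/8·40617/32768 + 1/8·3489/4096 + 1/8·217/512 + 3/8·17/64 + 1/4·1/8 = 378865/262144
m(7) = F(7) + f(1)·m(6) + f(2)·m(5) + f(3)·m(4) + f(4)·m(3) + f(5)·m(2) = 1 + 1/8·378865/262144 + 1/8·40617/32768 + 1/8·3489/4096 + 3/8·217/512 + 1/4·17/64 = 3496825/2097152
E[N_7] = m(7) = 3496825/2097152


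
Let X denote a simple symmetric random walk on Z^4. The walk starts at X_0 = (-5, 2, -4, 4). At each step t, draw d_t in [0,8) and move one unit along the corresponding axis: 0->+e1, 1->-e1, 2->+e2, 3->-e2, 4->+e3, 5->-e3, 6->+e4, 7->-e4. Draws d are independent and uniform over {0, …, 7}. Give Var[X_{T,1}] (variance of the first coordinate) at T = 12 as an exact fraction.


3

Outcome values over d=0..7: [1, -1, 0, 0, 0, 0, 0, 0]
Σy = 0, Σy² = 2, M = 8
μ = 0/8 = 0,  σ² = 2/8 − (0)² = 1/4
Independent increments: Var[X_12] = 12·σ² = 12·(1/4) = 3


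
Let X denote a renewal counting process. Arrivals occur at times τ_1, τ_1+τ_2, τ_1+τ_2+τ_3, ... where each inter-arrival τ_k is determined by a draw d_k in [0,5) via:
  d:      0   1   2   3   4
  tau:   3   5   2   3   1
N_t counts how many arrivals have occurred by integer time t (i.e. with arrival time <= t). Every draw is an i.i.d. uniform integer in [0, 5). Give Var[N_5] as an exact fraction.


Inter-arrival values over d=0..4: [3, 5, 2, 3, 1]
Each d has probability 1/5, so the pmf of τ is: f(1) = 1/5, f(2) = 1/5, f(3) = 2/5, f(5) = 1/5
Let p_n(j) = P(N_n = j), with p_0 = [1]. Condition on τ_1: p_n(0) = P(τ > n), and for j >= 1, p_n(j) = Σ_{k<=n} f(k)·p_{n−k}(j−1)
p_1 = [4/5, 1/5]  (j = 0..1)
p_2 = [3/5, 9/25, 1/25]  (j = 0..2)
p_3 = [1/5, 17/25, 14/125, 1/125]  (j = 0..3)
p_4 = [1/5, 12/25, 36/125, 19/625, 1/625]  (j = 0..4)
p_5 = [0, 13/25, 47/125, 12/125, 24/3125, 1/3125]  (j = 0..5)
E[N_5] = Σ j·p_5(j) = 4976/3125;  E[N_5²] = Σ j²·p_5(j) = 9434/3125
Var[N_5] = 9434/3125 − (4976/3125)² = 4720674/9765625

4720674/9765625


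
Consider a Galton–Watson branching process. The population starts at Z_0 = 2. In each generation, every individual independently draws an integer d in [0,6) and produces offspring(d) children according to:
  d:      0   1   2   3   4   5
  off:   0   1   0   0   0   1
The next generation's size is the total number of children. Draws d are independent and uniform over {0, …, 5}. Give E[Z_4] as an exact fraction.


Outcome values over d=0..5: [0, 1, 0, 0, 0, 1]
Σy = 2, Σy² = 2, M = 6
μ = 2/6 = 1/3,  σ² = 2/6 − (1/3)² = 2/9
E[Z_0] = 2
E[Z_1] = 1/3·E[Z_0] = 2/3
E[Z_2] = 1/3·E[Z_1] = 2/9
E[Z_3] = 1/3·E[Z_2] = 2/27
E[Z_4] = 1/3·E[Z_3] = 2/81

2/81


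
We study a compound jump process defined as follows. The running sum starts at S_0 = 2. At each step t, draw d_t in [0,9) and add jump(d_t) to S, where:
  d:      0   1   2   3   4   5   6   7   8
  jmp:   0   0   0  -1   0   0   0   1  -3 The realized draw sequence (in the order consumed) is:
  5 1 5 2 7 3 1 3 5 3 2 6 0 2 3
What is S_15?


t=0: S=2, d=5, jump=0, S_1=2
t=1: S=2, d=1, jump=0, S_2=2
t=2: S=2, d=5, jump=0, S_3=2
t=3: S=2, d=2, jump=0, S_4=2
t=4: S=2, d=7, jump=1, S_5=3
t=5: S=3, d=3, jump=-1, S_6=2
t=6: S=2, d=1, jump=0, S_7=2
t=7: S=2, d=3, jump=-1, S_8=1
t=8: S=1, d=5, jump=0, S_9=1
t=9: S=1, d=3, jump=-1, S_10=0
t=10: S=0, d=2, jump=0, S_11=0
t=11: S=0, d=6, jump=0, S_12=0
t=12: S=0, d=0, jump=0, S_13=0
t=13: S=0, d=2, jump=0, S_14=0
t=14: S=0, d=3, jump=-1, S_15=-1

-1


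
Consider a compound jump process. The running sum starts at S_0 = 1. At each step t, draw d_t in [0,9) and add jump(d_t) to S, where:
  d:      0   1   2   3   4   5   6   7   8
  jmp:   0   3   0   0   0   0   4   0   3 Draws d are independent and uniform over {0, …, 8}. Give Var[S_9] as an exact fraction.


206/9

Outcome values over d=0..8: [0, 3, 0, 0, 0, 0, 4, 0, 3]
Σy = 10, Σy² = 34, M = 9
μ = 10/9 = 10/9,  σ² = 34/9 − (10/9)² = 206/81
Independent increments: Var[S_9] = 9·σ² = 9·(206/81) = 206/9


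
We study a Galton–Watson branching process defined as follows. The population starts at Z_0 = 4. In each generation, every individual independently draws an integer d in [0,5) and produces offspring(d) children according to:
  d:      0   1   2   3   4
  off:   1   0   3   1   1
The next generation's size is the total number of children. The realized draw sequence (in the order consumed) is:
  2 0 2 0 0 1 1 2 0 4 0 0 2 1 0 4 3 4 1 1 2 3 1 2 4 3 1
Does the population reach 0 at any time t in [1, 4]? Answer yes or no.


gen 0: Z_0=4, draws=[2, 0, 2, 0], offspring=[3, 1, 3, 1], Z_1=8
gen 1: Z_1=8, draws=[0, 1, 1, 2, 0, 4, 0, 0], offspring=[1, 0, 0, 3, 1, 1, 1, 1], Z_2=8
gen 2: Z_2=8, draws=[2, 1, 0, 4, 3, 4, 1, 1], offspring=[3, 0, 1, 1, 1, 1, 0, 0], Z_3=7
gen 3: Z_3=7, draws=[2, 3, 1, 2, 4, 3, 1], offspring=[3, 1, 0, 3, 1, 1, 0], Z_4=9

no


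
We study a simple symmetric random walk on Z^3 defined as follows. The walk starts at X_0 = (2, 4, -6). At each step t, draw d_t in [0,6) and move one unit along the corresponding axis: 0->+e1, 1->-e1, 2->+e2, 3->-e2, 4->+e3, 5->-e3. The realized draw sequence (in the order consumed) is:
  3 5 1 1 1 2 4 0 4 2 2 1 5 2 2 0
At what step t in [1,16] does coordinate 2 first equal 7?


14

t=0: X=(2, 4, -6), d=3 → -e2, X_1=(2, 3, -6)
t=1: X=(2, 3, -6), d=5 → -e3, X_2=(2, 3, -7)
t=2: X=(2, 3, -7), d=1 → -e1, X_3=(1, 3, -7)
t=3: X=(1, 3, -7), d=1 → -e1, X_4=(0, 3, -7)
t=4: X=(0, 3, -7), d=1 → -e1, X_5=(-1, 3, -7)
t=5: X=(-1, 3, -7), d=2 → +e2, X_6=(-1, 4, -7)
t=6: X=(-1, 4, -7), d=4 → +e3, X_7=(-1, 4, -6)
t=7: X=(-1, 4, -6), d=0 → +e1, X_8=(0, 4, -6)
t=8: X=(0, 4, -6), d=4 → +e3, X_9=(0, 4, -5)
t=9: X=(0, 4, -5), d=2 → +e2, X_10=(0, 5, -5)
t=10: X=(0, 5, -5), d=2 → +e2, X_11=(0, 6, -5)
t=11: X=(0, 6, -5), d=1 → -e1, X_12=(-1, 6, -5)
t=12: X=(-1, 6, -5), d=5 → -e3, X_13=(-1, 6, -6)
t=13: X=(-1, 6, -6), d=2 → +e2, X_14=(-1, 7, -6)
t=14: X=(-1, 7, -6), d=2 → +e2, X_15=(-1, 8, -6)
t=15: X=(-1, 8, -6), d=0 → +e1, X_16=(0, 8, -6)


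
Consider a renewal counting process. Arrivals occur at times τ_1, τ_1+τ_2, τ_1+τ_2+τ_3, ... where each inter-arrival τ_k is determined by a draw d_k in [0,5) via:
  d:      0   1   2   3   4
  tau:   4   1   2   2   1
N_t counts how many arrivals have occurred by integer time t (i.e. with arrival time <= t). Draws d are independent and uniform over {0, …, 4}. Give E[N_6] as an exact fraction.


45549/15625

Inter-arrival values over d=0..4: [4, 1, 2, 2, 1]
Each d has probability 1/5, so the pmf of τ is: f(1) = 2/5, f(2) = 2/5, f(4) = 1/5
Renewal equation for m(n) = E[N_n]: condition on τ_1 = k (if k <= n, one arrival plus a fresh copy on the remaining n−k steps): m(n) = F(n) + Σ_{k<=n} f(k)·m(n−k), where F(n) = P(τ <= n) and m(0) = 0
m(1) = F(1) = 2/5
m(2) = F(2) + f(1)·m(1) = 4/5 + 2/5·2/5 = 24/25
m(3) = F(3) + f(1)·m(2) + f(2)·m(1) = 4/5 + 2/5·24/25 + 2/5·2/5 = 168/125
m(4) = F(4) + f(1)·m(3) + f(2)·m(2) = 1 + 2/5·168/125 + 2/5·24/25 = 1201/625
m(5) = F(5) + f(1)·m(4) + f(2)·m(3) + f(4)·m(1) = 1 + 2/5·1201/625 + 2/5·168/125 + 1/5·2/5 = 7457/3125
m(6) = F(6) + f(1)·m(5) + f(2)·m(4) + f(4)·m(2) = 1 + 2/5·7457/3125 + 2/5·1201/625 + 1/5·24/25 = 45549/15625
E[N_6] = m(6) = 45549/15625


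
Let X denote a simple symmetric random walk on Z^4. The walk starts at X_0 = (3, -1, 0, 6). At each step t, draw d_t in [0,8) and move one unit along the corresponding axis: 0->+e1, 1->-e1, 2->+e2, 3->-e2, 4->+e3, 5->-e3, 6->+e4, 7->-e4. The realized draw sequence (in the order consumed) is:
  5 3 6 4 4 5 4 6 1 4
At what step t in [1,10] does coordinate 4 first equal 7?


t=0: X=(3, -1, 0, 6), d=5 → -e3, X_1=(3, -1, -1, 6)
t=1: X=(3, -1, -1, 6), d=3 → -e2, X_2=(3, -2, -1, 6)
t=2: X=(3, -2, -1, 6), d=6 → +e4, X_3=(3, -2, -1, 7)
t=3: X=(3, -2, -1, 7), d=4 → +e3, X_4=(3, -2, 0, 7)
t=4: X=(3, -2, 0, 7), d=4 → +e3, X_5=(3, -2, 1, 7)
t=5: X=(3, -2, 1, 7), d=5 → -e3, X_6=(3, -2, 0, 7)
t=6: X=(3, -2, 0, 7), d=4 → +e3, X_7=(3, -2, 1, 7)
t=7: X=(3, -2, 1, 7), d=6 → +e4, X_8=(3, -2, 1, 8)
t=8: X=(3, -2, 1, 8), d=1 → -e1, X_9=(2, -2, 1, 8)
t=9: X=(2, -2, 1, 8), d=4 → +e3, X_10=(2, -2, 2, 8)

3


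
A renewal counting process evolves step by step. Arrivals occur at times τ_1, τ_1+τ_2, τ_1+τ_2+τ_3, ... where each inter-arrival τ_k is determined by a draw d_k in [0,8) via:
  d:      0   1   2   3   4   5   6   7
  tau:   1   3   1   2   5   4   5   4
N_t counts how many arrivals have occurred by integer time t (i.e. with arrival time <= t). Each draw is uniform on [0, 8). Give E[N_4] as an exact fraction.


Inter-arrival values over d=0..7: [1, 3, 1, 2, 5, 4, 5, 4]
Each d has probability 1/8, so the pmf of τ is: f(1) = 1/4, f(2) = 1/8, f(3) = 1/8, f(4) = 1/4, f(5) = 1/4
Renewal equation for m(n) = E[N_n]: condition on τ_1 = k (if k <= n, one arrival plus a fresh copy on the remaining n−k steps): m(n) = F(n) + Σ_{k<=n} f(k)·m(n−k), where F(n) = P(τ <= n) and m(0) = 0
m(1) = F(1) = 1/4
m(2) = F(2) + f(1)·m(1) = 3/8 + 1/4·1/4 = 7/16
m(3) = F(3) + f(1)·m(2) + f(2)·m(1) = 1/2 + 1/4·7/16 + 1/8·1/4 = 41/64
m(4) = F(4) + f(1)·m(3) + f(2)·m(2) + f(3)·m(1) = 3/4 + 1/4·41/64 + 1/8·7/16 + 1/8·1/4 = 255/256
E[N_4] = m(4) = 255/256

255/256


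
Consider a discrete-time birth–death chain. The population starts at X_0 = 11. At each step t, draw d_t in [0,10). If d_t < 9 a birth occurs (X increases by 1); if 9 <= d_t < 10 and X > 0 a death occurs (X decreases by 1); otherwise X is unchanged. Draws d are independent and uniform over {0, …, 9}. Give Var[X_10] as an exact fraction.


18/5

X can drop by at most 1 per step and X_0 = 11 > T = 10, so X_t >= 11 − t >= 1 > 0 for every t <= 10: the floor at 0 (the 'and X > 0' condition) never binds. Hence X_10 = X_0 + Σ_{t<10} Y_t with i.i.d. increments Y_t = y(d_t) ∈ {+1, −1, 0}.
Outcome values over d=0..9: [1, 1, 1, 1, 1, 1, 1, 1, 1, -1]
Σy = 8, Σy² = 10, M = 10
μ = 8/10 = 4/5,  σ² = 10/10 − (4/5)² = 9/25
Independent increments: Var[X_10] = 10·σ² = 10·(9/25) = 18/5


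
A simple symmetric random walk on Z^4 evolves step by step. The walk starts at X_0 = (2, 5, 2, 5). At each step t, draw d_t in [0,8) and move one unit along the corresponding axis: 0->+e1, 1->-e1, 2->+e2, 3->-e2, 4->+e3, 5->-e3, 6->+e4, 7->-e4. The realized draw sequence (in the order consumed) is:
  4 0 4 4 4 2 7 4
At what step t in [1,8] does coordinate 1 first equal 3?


t=0: X=(2, 5, 2, 5), d=4 → +e3, X_1=(2, 5, 3, 5)
t=1: X=(2, 5, 3, 5), d=0 → +e1, X_2=(3, 5, 3, 5)
t=2: X=(3, 5, 3, 5), d=4 → +e3, X_3=(3, 5, 4, 5)
t=3: X=(3, 5, 4, 5), d=4 → +e3, X_4=(3, 5, 5, 5)
t=4: X=(3, 5, 5, 5), d=4 → +e3, X_5=(3, 5, 6, 5)
t=5: X=(3, 5, 6, 5), d=2 → +e2, X_6=(3, 6, 6, 5)
t=6: X=(3, 6, 6, 5), d=7 → -e4, X_7=(3, 6, 6, 4)
t=7: X=(3, 6, 6, 4), d=4 → +e3, X_8=(3, 6, 7, 4)

2


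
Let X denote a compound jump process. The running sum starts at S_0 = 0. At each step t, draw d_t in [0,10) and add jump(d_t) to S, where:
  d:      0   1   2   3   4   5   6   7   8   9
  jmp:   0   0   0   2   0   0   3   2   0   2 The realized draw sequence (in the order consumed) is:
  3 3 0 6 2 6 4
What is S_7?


10

t=0: S=0, d=3, jump=2, S_1=2
t=1: S=2, d=3, jump=2, S_2=4
t=2: S=4, d=0, jump=0, S_3=4
t=3: S=4, d=6, jump=3, S_4=7
t=4: S=7, d=2, jump=0, S_5=7
t=5: S=7, d=6, jump=3, S_6=10
t=6: S=10, d=4, jump=0, S_7=10


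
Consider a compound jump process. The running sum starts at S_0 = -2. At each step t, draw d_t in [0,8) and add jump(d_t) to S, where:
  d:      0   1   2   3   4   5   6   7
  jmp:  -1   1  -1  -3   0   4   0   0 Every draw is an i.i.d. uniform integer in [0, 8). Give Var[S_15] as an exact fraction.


Outcome values over d=0..7: [-1, 1, -1, -3, 0, 4, 0, 0]
Σy = 0, Σy² = 28, M = 8
μ = 0/8 = 0,  σ² = 28/8 − (0)² = 7/2
Independent increments: Var[S_15] = 15·σ² = 15·(7/2) = 105/2

105/2


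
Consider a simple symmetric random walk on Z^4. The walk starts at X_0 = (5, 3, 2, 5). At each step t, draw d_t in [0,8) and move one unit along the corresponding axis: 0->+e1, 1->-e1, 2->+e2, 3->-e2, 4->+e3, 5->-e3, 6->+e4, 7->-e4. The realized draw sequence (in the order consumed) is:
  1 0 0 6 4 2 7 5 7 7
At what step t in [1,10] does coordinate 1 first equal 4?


1

t=0: X=(5, 3, 2, 5), d=1 → -e1, X_1=(4, 3, 2, 5)
t=1: X=(4, 3, 2, 5), d=0 → +e1, X_2=(5, 3, 2, 5)
t=2: X=(5, 3, 2, 5), d=0 → +e1, X_3=(6, 3, 2, 5)
t=3: X=(6, 3, 2, 5), d=6 → +e4, X_4=(6, 3, 2, 6)
t=4: X=(6, 3, 2, 6), d=4 → +e3, X_5=(6, 3, 3, 6)
t=5: X=(6, 3, 3, 6), d=2 → +e2, X_6=(6, 4, 3, 6)
t=6: X=(6, 4, 3, 6), d=7 → -e4, X_7=(6, 4, 3, 5)
t=7: X=(6, 4, 3, 5), d=5 → -e3, X_8=(6, 4, 2, 5)
t=8: X=(6, 4, 2, 5), d=7 → -e4, X_9=(6, 4, 2, 4)
t=9: X=(6, 4, 2, 4), d=7 → -e4, X_10=(6, 4, 2, 3)


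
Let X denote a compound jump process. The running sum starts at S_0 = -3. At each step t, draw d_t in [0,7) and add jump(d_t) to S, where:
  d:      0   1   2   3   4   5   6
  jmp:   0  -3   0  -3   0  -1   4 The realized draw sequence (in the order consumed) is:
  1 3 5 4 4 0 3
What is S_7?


-13

t=0: S=-3, d=1, jump=-3, S_1=-6
t=1: S=-6, d=3, jump=-3, S_2=-9
t=2: S=-9, d=5, jump=-1, S_3=-10
t=3: S=-10, d=4, jump=0, S_4=-10
t=4: S=-10, d=4, jump=0, S_5=-10
t=5: S=-10, d=0, jump=0, S_6=-10
t=6: S=-10, d=3, jump=-3, S_7=-13


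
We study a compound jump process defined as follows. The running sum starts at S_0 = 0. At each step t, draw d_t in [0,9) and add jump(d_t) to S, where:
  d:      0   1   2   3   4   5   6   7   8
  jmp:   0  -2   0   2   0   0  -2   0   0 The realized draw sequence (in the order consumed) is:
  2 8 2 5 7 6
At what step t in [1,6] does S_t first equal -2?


6

t=0: S=0, d=2, jump=0, S_1=0
t=1: S=0, d=8, jump=0, S_2=0
t=2: S=0, d=2, jump=0, S_3=0
t=3: S=0, d=5, jump=0, S_4=0
t=4: S=0, d=7, jump=0, S_5=0
t=5: S=0, d=6, jump=-2, S_6=-2


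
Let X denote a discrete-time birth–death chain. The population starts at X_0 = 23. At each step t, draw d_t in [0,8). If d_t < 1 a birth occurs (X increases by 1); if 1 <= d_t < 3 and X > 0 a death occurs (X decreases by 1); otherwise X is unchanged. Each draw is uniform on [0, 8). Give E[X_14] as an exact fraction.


X can drop by at most 1 per step and X_0 = 23 > T = 14, so X_t >= 23 − t >= 9 > 0 for every t <= 14: the floor at 0 (the 'and X > 0' condition) never binds. Hence X_14 = X_0 + Σ_{t<14} Y_t with i.i.d. increments Y_t = y(d_t) ∈ {+1, −1, 0}.
Outcome values over d=0..7: [1, -1, -1, 0, 0, 0, 0, 0]
Σy = -1, Σy² = 3, M = 8
μ = -1/8 = -1/8,  σ² = 3/8 − (-1/8)² = 23/64
E[X_14] = 23 + 14·(-1/8) = 85/4

85/4


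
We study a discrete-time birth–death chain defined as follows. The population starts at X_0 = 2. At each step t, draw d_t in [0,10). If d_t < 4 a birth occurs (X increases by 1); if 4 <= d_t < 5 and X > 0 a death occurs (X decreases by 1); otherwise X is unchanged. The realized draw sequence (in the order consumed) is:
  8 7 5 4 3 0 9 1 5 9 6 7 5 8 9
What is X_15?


4

t=0: X=2, d=8 → hold, X_1=2
t=1: X=2, d=7 → hold, X_2=2
t=2: X=2, d=5 → hold, X_3=2
t=3: X=2, d=4 → death, X_4=1
t=4: X=1, d=3 → birth, X_5=2
t=5: X=2, d=0 → birth, X_6=3
t=6: X=3, d=9 → hold, X_7=3
t=7: X=3, d=1 → birth, X_8=4
t=8: X=4, d=5 → hold, X_9=4
t=9: X=4, d=9 → hold, X_10=4
t=10: X=4, d=6 → hold, X_11=4
t=11: X=4, d=7 → hold, X_12=4
t=12: X=4, d=5 → hold, X_13=4
t=13: X=4, d=8 → hold, X_14=4
t=14: X=4, d=9 → hold, X_15=4


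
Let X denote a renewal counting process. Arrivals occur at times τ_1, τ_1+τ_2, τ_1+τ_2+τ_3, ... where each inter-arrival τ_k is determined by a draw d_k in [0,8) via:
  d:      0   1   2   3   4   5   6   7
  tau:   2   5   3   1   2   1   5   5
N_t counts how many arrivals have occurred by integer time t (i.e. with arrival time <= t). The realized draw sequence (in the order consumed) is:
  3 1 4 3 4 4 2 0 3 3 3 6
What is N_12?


draw d_1=3: τ_1=1, arrival time A_1=1
draw d_2=1: τ_2=5, arrival time A_2=6
draw d_3=4: τ_3=2, arrival time A_3=8
draw d_4=3: τ_4=1, arrival time A_4=9
draw d_5=4: τ_5=2, arrival time A_5=11
draw d_6=4: τ_6=2, arrival time A_6=13
draw d_7=2: τ_7=3, arrival time A_7=16
draw d_8=0: τ_8=2, arrival time A_8=18
draw d_9=3: τ_9=1, arrival time A_9=19
draw d_10=3: τ_10=1, arrival time A_10=20
draw d_11=3: τ_11=1, arrival time A_11=21
draw d_12=6: τ_12=5, arrival time A_12=26
N_t over t=0..12: 0:0 1:1 2:1 3:1 4:1 5:1 6:2 7:2 8:3 9:4 10:4 11:5 12:5

5


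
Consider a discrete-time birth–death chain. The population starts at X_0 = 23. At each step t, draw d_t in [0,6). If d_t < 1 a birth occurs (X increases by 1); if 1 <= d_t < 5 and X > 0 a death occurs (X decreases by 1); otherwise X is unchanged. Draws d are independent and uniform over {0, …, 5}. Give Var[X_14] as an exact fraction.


X can drop by at most 1 per step and X_0 = 23 > T = 14, so X_t >= 23 − t >= 9 > 0 for every t <= 14: the floor at 0 (the 'and X > 0' condition) never binds. Hence X_14 = X_0 + Σ_{t<14} Y_t with i.i.d. increments Y_t = y(d_t) ∈ {+1, −1, 0}.
Outcome values over d=0..5: [1, -1, -1, -1, -1, 0]
Σy = -3, Σy² = 5, M = 6
μ = -3/6 = -1/2,  σ² = 5/6 − (-1/2)² = 7/12
Independent increments: Var[X_14] = 14·σ² = 14·(7/12) = 49/6

49/6


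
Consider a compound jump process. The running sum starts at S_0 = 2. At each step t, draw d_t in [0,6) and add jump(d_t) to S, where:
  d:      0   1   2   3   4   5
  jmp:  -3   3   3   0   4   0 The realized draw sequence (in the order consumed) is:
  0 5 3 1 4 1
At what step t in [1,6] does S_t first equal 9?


t=0: S=2, d=0, jump=-3, S_1=-1
t=1: S=-1, d=5, jump=0, S_2=-1
t=2: S=-1, d=3, jump=0, S_3=-1
t=3: S=-1, d=1, jump=3, S_4=2
t=4: S=2, d=4, jump=4, S_5=6
t=5: S=6, d=1, jump=3, S_6=9

6


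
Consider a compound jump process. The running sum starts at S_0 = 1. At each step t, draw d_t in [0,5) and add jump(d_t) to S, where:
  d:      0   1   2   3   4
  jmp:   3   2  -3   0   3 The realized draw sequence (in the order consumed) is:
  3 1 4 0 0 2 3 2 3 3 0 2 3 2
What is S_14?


t=0: S=1, d=3, jump=0, S_1=1
t=1: S=1, d=1, jump=2, S_2=3
t=2: S=3, d=4, jump=3, S_3=6
t=3: S=6, d=0, jump=3, S_4=9
t=4: S=9, d=0, jump=3, S_5=12
t=5: S=12, d=2, jump=-3, S_6=9
t=6: S=9, d=3, jump=0, S_7=9
t=7: S=9, d=2, jump=-3, S_8=6
t=8: S=6, d=3, jump=0, S_9=6
t=9: S=6, d=3, jump=0, S_10=6
t=10: S=6, d=0, jump=3, S_11=9
t=11: S=9, d=2, jump=-3, S_12=6
t=12: S=6, d=3, jump=0, S_13=6
t=13: S=6, d=2, jump=-3, S_14=3

3


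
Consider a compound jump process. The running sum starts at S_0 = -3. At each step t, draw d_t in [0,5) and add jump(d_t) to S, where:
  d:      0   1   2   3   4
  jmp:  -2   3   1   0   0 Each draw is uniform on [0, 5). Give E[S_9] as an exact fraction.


Outcome values over d=0..4: [-2, 3, 1, 0, 0]
Σy = 2, Σy² = 14, M = 5
μ = 2/5 = 2/5,  σ² = 14/5 − (2/5)² = 66/25
E[S_9] = -3 + 9·(2/5) = 3/5

3/5


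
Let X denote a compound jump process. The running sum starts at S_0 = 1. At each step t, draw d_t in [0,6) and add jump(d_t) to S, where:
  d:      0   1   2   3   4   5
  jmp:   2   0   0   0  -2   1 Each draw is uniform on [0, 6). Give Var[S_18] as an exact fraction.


53/2

Outcome values over d=0..5: [2, 0, 0, 0, -2, 1]
Σy = 1, Σy² = 9, M = 6
μ = 1/6 = 1/6,  σ² = 9/6 − (1/6)² = 53/36
Independent increments: Var[S_18] = 18·σ² = 18·(53/36) = 53/2


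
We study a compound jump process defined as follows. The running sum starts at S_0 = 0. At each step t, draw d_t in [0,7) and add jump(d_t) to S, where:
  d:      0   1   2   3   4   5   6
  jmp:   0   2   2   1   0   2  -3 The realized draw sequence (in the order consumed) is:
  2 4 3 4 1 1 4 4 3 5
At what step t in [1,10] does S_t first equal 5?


5

t=0: S=0, d=2, jump=2, S_1=2
t=1: S=2, d=4, jump=0, S_2=2
t=2: S=2, d=3, jump=1, S_3=3
t=3: S=3, d=4, jump=0, S_4=3
t=4: S=3, d=1, jump=2, S_5=5
t=5: S=5, d=1, jump=2, S_6=7
t=6: S=7, d=4, jump=0, S_7=7
t=7: S=7, d=4, jump=0, S_8=7
t=8: S=7, d=3, jump=1, S_9=8
t=9: S=8, d=5, jump=2, S_10=10


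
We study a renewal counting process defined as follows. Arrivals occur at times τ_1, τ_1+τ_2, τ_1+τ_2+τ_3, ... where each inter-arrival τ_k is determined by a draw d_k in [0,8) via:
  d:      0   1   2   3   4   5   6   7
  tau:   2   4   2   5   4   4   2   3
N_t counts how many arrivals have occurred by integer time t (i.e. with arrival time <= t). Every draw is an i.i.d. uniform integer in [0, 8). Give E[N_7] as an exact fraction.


Inter-arrival values over d=0..7: [2, 4, 2, 5, 4, 4, 2, 3]
Each d has probability 1/8, so the pmf of τ is: f(2) = 3/8, f(3) = 1/8, f(4) = 3/8, f(5) = 1/8
Renewal equation for m(n) = E[N_n]: condition on τ_1 = k (if k <= n, one arrival plus a fresh copy on the remaining n−k steps): m(n) = F(n) + Σ_{k<=n} f(k)·m(n−k), where F(n) = P(τ <= n) and m(0) = 0
m(1) = F(1) = 0
m(2) = F(2) = 3/8
m(3) = F(3) = 1/2
m(4) = F(4) + f(2)·m(2) = 7/8 + 3/8·3/8 = 65/64
m(5) = F(5) + f(2)·m(3) + f(3)·m(2) = 1 + 3/8·1/2 + 1/8·3/8 = 79/64
m(6) = F(6) + f(2)·m(4) + f(3)·m(3) + f(4)·m(2) = 1 + 3/8·65/64 + 1/8·1/2 + 3/8·3/8 = 811/512
m(7) = F(7) + f(2)·m(5) + f(3)·m(4) + f(4)·m(3) + f(5)·m(2) = 1 + 3/8·79/64 + 1/8·65/64 + 3/8·1/2 + 1/8·3/8 = 467/256
E[N_7] = m(7) = 467/256

467/256


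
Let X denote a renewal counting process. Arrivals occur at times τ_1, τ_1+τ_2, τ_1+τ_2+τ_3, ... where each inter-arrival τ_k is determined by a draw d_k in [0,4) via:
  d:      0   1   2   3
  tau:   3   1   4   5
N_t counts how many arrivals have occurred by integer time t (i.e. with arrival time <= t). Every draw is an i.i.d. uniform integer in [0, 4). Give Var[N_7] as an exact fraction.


Inter-arrival values over d=0..3: [3, 1, 4, 5]
Each d has probability 1/4, so the pmf of τ is: f(1) = 1/4, f(3) = 1/4, f(4) = 1/4, f(5) = 1/4
Let p_n(j) = P(N_n = j), with p_0 = [1]. Condition on τ_1: p_n(0) = P(τ > n), and for j >= 1, p_n(j) = Σ_{k<=n} f(k)·p_{n−k}(j−1)
p_1 = [3/4, 1/4]  (j = 0..1)
p_2 = [3/4, 3/16, 1/16]  (j = 0..2)
p_3 = [1/2, 7/16, 3/64, 1/64]  (j = 0..3)
p_4 = [1/4, 9/16, 11/64, 3/256, 1/256]  (j = 0..4)
p_5 = [0, 11/16, 1/4, 15/256, 3/1024, 1/1024]  (j = 0..5)
p_6 = [0, 1/2, 25/64, 23/256, 19/1024, 3/4096, 1/4096]  (j = 0..6)
p_7 = [0, 3/8, 27/64, 43/256, 15/512, 23/4096, 3/16384, 1/16384]  (j = 0..7)
E[N_7] = Σ j·p_7(j) = 30629/16384;  E[N_7²] = Σ j²·p_7(j) = 68697/16384
Var[N_7] = 68697/16384 − (30629/16384)² = 187396007/268435456

187396007/268435456


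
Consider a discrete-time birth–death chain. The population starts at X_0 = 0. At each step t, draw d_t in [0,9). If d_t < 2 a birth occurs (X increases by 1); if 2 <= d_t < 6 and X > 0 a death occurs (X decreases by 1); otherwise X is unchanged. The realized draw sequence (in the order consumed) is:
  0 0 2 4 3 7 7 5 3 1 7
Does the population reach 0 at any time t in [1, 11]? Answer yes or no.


t=0: X=0, d=0 → birth, X_1=1
t=1: X=1, d=0 → birth, X_2=2
t=2: X=2, d=2 → death, X_3=1
t=3: X=1, d=4 → death, X_4=0
t=4: X=0, d=3 → hold, X_5=0
t=5: X=0, d=7 → hold, X_6=0
t=6: X=0, d=7 → hold, X_7=0
t=7: X=0, d=5 → hold, X_8=0
t=8: X=0, d=3 → hold, X_9=0
t=9: X=0, d=1 → birth, X_10=1
t=10: X=1, d=7 → hold, X_11=1

yes


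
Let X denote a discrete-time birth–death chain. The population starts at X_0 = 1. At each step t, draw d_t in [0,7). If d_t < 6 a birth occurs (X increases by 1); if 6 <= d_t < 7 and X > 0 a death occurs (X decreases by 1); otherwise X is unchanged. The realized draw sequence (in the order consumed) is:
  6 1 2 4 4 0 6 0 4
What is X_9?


t=0: X=1, d=6 → death, X_1=0
t=1: X=0, d=1 → birth, X_2=1
t=2: X=1, d=2 → birth, X_3=2
t=3: X=2, d=4 → birth, X_4=3
t=4: X=3, d=4 → birth, X_5=4
t=5: X=4, d=0 → birth, X_6=5
t=6: X=5, d=6 → death, X_7=4
t=7: X=4, d=0 → birth, X_8=5
t=8: X=5, d=4 → birth, X_9=6

6


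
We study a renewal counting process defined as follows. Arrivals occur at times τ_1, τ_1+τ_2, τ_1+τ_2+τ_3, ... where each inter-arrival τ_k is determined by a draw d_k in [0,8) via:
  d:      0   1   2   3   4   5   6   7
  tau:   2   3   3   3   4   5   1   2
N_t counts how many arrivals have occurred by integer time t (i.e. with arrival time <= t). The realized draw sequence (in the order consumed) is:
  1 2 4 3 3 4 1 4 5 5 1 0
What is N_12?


draw d_1=1: τ_1=3, arrival time A_1=3
draw d_2=2: τ_2=3, arrival time A_2=6
draw d_3=4: τ_3=4, arrival time A_3=10
draw d_4=3: τ_4=3, arrival time A_4=13
draw d_5=3: τ_5=3, arrival time A_5=16
draw d_6=4: τ_6=4, arrival time A_6=20
draw d_7=1: τ_7=3, arrival time A_7=23
draw d_8=4: τ_8=4, arrival time A_8=27
draw d_9=5: τ_9=5, arrival time A_9=32
draw d_10=5: τ_10=5, arrival time A_10=37
draw d_11=1: τ_11=3, arrival time A_11=40
draw d_12=0: τ_12=2, arrival time A_12=42
N_t over t=0..12: 0:0 1:0 2:0 3:1 4:1 5:1 6:2 7:2 8:2 9:2 10:3 11:3 12:3

3


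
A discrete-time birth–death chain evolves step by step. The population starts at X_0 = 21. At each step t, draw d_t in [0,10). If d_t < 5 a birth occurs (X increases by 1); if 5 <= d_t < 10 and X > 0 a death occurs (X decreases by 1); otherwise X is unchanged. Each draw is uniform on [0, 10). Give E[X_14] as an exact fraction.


X can drop by at most 1 per step and X_0 = 21 > T = 14, so X_t >= 21 − t >= 7 > 0 for every t <= 14: the floor at 0 (the 'and X > 0' condition) never binds. Hence X_14 = X_0 + Σ_{t<14} Y_t with i.i.d. increments Y_t = y(d_t) ∈ {+1, −1, 0}.
Outcome values over d=0..9: [1, 1, 1, 1, 1, -1, -1, -1, -1, -1]
Σy = 0, Σy² = 10, M = 10
μ = 0/10 = 0,  σ² = 10/10 − (0)² = 1
E[X_14] = 21 + 14·(0) = 21

21


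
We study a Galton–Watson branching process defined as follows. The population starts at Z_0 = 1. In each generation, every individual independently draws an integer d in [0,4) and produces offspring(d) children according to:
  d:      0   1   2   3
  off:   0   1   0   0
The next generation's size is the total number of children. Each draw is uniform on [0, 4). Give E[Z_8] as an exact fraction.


1/65536

Outcome values over d=0..3: [0, 1, 0, 0]
Σy = 1, Σy² = 1, M = 4
μ = 1/4 = 1/4,  σ² = 1/4 − (1/4)² = 3/16
E[Z_0] = 1
E[Z_1] = 1/4·E[Z_0] = 1/4
E[Z_2] = 1/4·E[Z_1] = 1/16
E[Z_3] = 1/4·E[Z_2] = 1/64
E[Z_4] = 1/4·E[Z_3] = 1/256
E[Z_5] = 1/4·E[Z_4] = 1/1024
E[Z_6] = 1/4·E[Z_5] = 1/4096
E[Z_7] = 1/4·E[Z_6] = 1/16384
E[Z_8] = 1/4·E[Z_7] = 1/65536


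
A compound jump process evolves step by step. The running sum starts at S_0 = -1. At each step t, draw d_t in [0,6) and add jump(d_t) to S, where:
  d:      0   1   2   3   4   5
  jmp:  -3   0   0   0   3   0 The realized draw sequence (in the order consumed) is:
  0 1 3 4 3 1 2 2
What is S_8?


t=0: S=-1, d=0, jump=-3, S_1=-4
t=1: S=-4, d=1, jump=0, S_2=-4
t=2: S=-4, d=3, jump=0, S_3=-4
t=3: S=-4, d=4, jump=3, S_4=-1
t=4: S=-1, d=3, jump=0, S_5=-1
t=5: S=-1, d=1, jump=0, S_6=-1
t=6: S=-1, d=2, jump=0, S_7=-1
t=7: S=-1, d=2, jump=0, S_8=-1

-1


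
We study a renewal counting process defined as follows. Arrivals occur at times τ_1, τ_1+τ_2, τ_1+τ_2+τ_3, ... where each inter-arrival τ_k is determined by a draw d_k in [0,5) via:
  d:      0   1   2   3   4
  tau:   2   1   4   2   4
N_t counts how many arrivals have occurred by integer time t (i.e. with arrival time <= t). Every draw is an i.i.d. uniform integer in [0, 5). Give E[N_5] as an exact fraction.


5271/3125

Inter-arrival values over d=0..4: [2, 1, 4, 2, 4]
Each d has probability 1/5, so the pmf of τ is: f(1) = 1/5, f(2) = 2/5, f(4) = 2/5
Renewal equation for m(n) = E[N_n]: condition on τ_1 = k (if k <= n, one arrival plus a fresh copy on the remaining n−k steps): m(n) = F(n) + Σ_{k<=n} f(k)·m(n−k), where F(n) = P(τ <= n) and m(0) = 0
m(1) = F(1) = 1/5
m(2) = F(2) + f(1)·m(1) = 3/5 + 1/5·1/5 = 16/25
m(3) = F(3) + f(1)·m(2) + f(2)·m(1) = 3/5 + 1/5·16/25 + 2/5·1/5 = 101/125
m(4) = F(4) + f(1)·m(3) + f(2)·m(2) = 1 + 1/5·101/125 + 2/5·16/25 = 886/625
m(5) = F(5) + f(1)·m(4) + f(2)·m(3) + f(4)·m(1) = 1 + 1/5·886/625 + 2/5·101/125 + 2/5·1/5 = 5271/3125
E[N_5] = m(5) = 5271/3125


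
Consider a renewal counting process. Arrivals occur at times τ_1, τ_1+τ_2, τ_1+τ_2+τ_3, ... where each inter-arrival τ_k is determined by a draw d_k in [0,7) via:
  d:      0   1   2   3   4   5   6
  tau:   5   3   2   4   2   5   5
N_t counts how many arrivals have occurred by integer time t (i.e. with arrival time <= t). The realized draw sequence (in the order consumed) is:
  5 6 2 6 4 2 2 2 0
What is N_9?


1

draw d_1=5: τ_1=5, arrival time A_1=5
draw d_2=6: τ_2=5, arrival time A_2=10
draw d_3=2: τ_3=2, arrival time A_3=12
draw d_4=6: τ_4=5, arrival time A_4=17
draw d_5=4: τ_5=2, arrival time A_5=19
draw d_6=2: τ_6=2, arrival time A_6=21
draw d_7=2: τ_7=2, arrival time A_7=23
draw d_8=2: τ_8=2, arrival time A_8=25
draw d_9=0: τ_9=5, arrival time A_9=30
N_t over t=0..9: 0:0 1:0 2:0 3:0 4:0 5:1 6:1 7:1 8:1 9:1


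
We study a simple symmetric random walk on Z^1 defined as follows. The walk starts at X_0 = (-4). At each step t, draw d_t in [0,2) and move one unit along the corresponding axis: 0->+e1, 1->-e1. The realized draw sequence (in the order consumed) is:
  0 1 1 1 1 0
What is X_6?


(-6)

t=0: X=(-4), d=0 → +e1, X_1=(-3)
t=1: X=(-3), d=1 → -e1, X_2=(-4)
t=2: X=(-4), d=1 → -e1, X_3=(-5)
t=3: X=(-5), d=1 → -e1, X_4=(-6)
t=4: X=(-6), d=1 → -e1, X_5=(-7)
t=5: X=(-7), d=0 → +e1, X_6=(-6)


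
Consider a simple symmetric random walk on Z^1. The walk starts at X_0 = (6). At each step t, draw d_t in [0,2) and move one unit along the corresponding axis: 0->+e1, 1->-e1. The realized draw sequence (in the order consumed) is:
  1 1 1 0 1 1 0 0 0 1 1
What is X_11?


t=0: X=(6), d=1 → -e1, X_1=(5)
t=1: X=(5), d=1 → -e1, X_2=(4)
t=2: X=(4), d=1 → -e1, X_3=(3)
t=3: X=(3), d=0 → +e1, X_4=(4)
t=4: X=(4), d=1 → -e1, X_5=(3)
t=5: X=(3), d=1 → -e1, X_6=(2)
t=6: X=(2), d=0 → +e1, X_7=(3)
t=7: X=(3), d=0 → +e1, X_8=(4)
t=8: X=(4), d=0 → +e1, X_9=(5)
t=9: X=(5), d=1 → -e1, X_10=(4)
t=10: X=(4), d=1 → -e1, X_11=(3)

(3)


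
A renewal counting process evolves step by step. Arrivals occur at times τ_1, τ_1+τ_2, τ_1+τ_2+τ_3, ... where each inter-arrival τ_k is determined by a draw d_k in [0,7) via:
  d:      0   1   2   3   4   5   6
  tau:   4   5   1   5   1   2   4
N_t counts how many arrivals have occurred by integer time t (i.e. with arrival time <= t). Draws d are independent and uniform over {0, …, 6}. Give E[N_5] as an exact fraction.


Inter-arrival values over d=0..6: [4, 5, 1, 5, 1, 2, 4]
Each d has probability 1/7, so the pmf of τ is: f(1) = 2/7, f(2) = 1/7, f(4) = 2/7, f(5) = 2/7
Renewal equation for m(n) = E[N_n]: condition on τ_1 = k (if k <= n, one arrival plus a fresh copy on the remaining n−k steps): m(n) = F(n) + Σ_{k<=n} f(k)·m(n−k), where F(n) = P(τ <= n) and m(0) = 0
m(1) = F(1) = 2/7
m(2) = F(2) + f(1)·m(1) = 3/7 + 2/7·2/7 = 25/49
m(3) = F(3) + f(1)·m(2) + f(2)·m(1) = 3/7 + 2/7·25/49 + 1/7·2/7 = 211/343
m(4) = F(4) + f(1)·m(3) + f(2)·m(2) = 5/7 + 2/7·211/343 + 1/7·25/49 = 2312/2401
m(5) = F(5) + f(1)·m(4) + f(2)·m(3) + f(4)·m(1) = 1 + 2/7·2312/2401 + 1/7·211/343 + 2/7·2/7 = 24280/16807
E[N_5] = m(5) = 24280/16807

24280/16807


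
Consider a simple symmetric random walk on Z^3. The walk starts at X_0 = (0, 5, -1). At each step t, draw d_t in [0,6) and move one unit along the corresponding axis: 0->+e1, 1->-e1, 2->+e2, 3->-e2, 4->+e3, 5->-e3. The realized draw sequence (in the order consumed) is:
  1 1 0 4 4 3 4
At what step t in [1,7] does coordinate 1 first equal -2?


2

t=0: X=(0, 5, -1), d=1 → -e1, X_1=(-1, 5, -1)
t=1: X=(-1, 5, -1), d=1 → -e1, X_2=(-2, 5, -1)
t=2: X=(-2, 5, -1), d=0 → +e1, X_3=(-1, 5, -1)
t=3: X=(-1, 5, -1), d=4 → +e3, X_4=(-1, 5, 0)
t=4: X=(-1, 5, 0), d=4 → +e3, X_5=(-1, 5, 1)
t=5: X=(-1, 5, 1), d=3 → -e2, X_6=(-1, 4, 1)
t=6: X=(-1, 4, 1), d=4 → +e3, X_7=(-1, 4, 2)


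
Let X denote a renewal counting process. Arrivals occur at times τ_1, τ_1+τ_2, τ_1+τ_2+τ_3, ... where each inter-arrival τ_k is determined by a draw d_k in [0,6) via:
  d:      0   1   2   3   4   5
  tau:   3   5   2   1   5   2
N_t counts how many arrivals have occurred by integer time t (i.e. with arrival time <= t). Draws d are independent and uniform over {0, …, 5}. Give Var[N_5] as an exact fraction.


Inter-arrival values over d=0..5: [3, 5, 2, 1, 5, 2]
Each d has probability 1/6, so the pmf of τ is: f(1) = 1/6, f(2) = 1/3, f(3) = 1/6, f(5) = 1/3
Let p_n(j) = P(N_n = j), with p_0 = [1]. Condition on τ_1: p_n(0) = P(τ > n), and for j >= 1, p_n(j) = Σ_{k<=n} f(k)·p_{n−k}(j−1)
p_1 = [5/6, 1/6]  (j = 0..1)
p_2 = [1/2, 17/36, 1/36]  (j = 0..2)
p_3 = [1/3, 19/36, 29/216, 1/216]  (j = 0..3)
p_4 = [1/3, 13/36, 59/216, 41/1296, 1/1296]  (j = 0..4)
p_5 = [0, 7/12, 17/54, 41/432, 53/7776, 1/7776]  (j = 0..5)
E[N_5] = Σ j·p_5(j) = 11863/7776;  E[N_5²] = Σ j²·p_5(j) = 809/288
Var[N_5] = 809/288 − (11863/7776)² = 29120399/60466176

29120399/60466176
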